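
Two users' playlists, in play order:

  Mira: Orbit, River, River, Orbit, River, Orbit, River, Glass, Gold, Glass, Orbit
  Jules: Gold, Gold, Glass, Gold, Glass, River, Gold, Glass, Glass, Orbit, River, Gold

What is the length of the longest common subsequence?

One common subsequence of length 4: River (Mira #2, Jules #6) → Orbit (Mira #6, Jules #10) → River (Mira #7, Jules #11) → Gold (Mira #9, Jules #12). Since dp[11][12] = 4, nothing longer is possible.

4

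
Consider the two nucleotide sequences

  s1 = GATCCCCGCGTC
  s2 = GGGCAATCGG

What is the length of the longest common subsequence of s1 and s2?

One common subsequence of length 6: G (s1 #1, s2 #3) → A (s1 #2, s2 #6) → T (s1 #3, s2 #7) → C (s1 #7, s2 #8) → G (s1 #8, s2 #9) → G (s1 #10, s2 #10). dp[12][10] = 6 confirms this is the maximum.

6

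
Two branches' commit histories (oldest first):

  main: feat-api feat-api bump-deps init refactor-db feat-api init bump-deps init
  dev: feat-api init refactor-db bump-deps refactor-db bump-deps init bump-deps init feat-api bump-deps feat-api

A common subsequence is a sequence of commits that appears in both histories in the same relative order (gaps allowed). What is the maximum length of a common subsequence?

Taking feat-api (main #1, dev #1), bump-deps (main #3, dev #4), refactor-db (main #5, dev #5), init (main #7, dev #7), bump-deps (main #8, dev #8), init (main #9, dev #9) gives a common subsequence of length 6. The LCS DP gives dp[9][12] = 6, so this is optimal.

6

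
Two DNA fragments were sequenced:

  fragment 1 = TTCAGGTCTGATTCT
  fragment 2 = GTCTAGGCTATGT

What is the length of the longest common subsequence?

10

Pick T (fragment 1 #1, fragment 2 #2); then T (fragment 1 #2, fragment 2 #4); then A (fragment 1 #4, fragment 2 #5); then G (fragment 1 #5, fragment 2 #6); then G (fragment 1 #6, fragment 2 #7); then C (fragment 1 #8, fragment 2 #8); then T (fragment 1 #9, fragment 2 #9); then A (fragment 1 #11, fragment 2 #10); then T (fragment 1 #12, fragment 2 #11); then T (fragment 1 #15, fragment 2 #13); all 10 bases appear in both, in order, and the DP table's final entry dp[15][13] is also 10, so no common subsequence is longer.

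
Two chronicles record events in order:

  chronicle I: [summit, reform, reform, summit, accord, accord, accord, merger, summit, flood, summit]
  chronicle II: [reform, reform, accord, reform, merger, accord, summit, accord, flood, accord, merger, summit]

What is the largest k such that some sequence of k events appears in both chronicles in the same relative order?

Match reform at chronicle I[2]=chronicle II[2] → reform at chronicle I[3]=chronicle II[4] → summit at chronicle I[4]=chronicle II[7] → accord at chronicle I[5]=chronicle II[8] → accord at chronicle I[7]=chronicle II[10] → merger at chronicle I[8]=chronicle II[11] → summit at chronicle I[11]=chronicle II[12] — 7 events in the same relative order in both. Since dp[11][12] = 7, nothing longer is possible.

7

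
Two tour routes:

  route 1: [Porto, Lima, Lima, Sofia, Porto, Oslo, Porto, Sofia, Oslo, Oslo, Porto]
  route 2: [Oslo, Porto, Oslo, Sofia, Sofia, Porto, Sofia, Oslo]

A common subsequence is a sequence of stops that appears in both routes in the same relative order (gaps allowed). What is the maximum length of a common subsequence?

5

Match Porto [1,2]; then Sofia [4,5]; then Porto [7,6]; then Sofia [8,7]; then Oslo [10,8] — 5 stops in the same relative order in both. Since dp[11][8] = 5, nothing longer is possible.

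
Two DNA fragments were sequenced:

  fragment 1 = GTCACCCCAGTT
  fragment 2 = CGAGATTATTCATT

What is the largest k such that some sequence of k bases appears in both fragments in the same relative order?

Taking G (fragment 1 #1, fragment 2 #4), then T (fragment 1 #2, fragment 2 #7), then A (fragment 1 #4, fragment 2 #8), then C (fragment 1 #8, fragment 2 #11), then A (fragment 1 #9, fragment 2 #12), then T (fragment 1 #11, fragment 2 #13), then T (fragment 1 #12, fragment 2 #14) gives a common subsequence of length 7. dp[12][14] = 7 confirms this is the maximum.

7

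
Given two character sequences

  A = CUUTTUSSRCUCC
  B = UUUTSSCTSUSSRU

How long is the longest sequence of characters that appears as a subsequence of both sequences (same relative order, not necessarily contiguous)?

One common subsequence of length 9: U at A[2]=B[2], then U at A[3]=B[3], then T at A[4]=B[4], then T at A[5]=B[8], then U at A[6]=B[10], then S at A[7]=B[11], then S at A[8]=B[12], then R at A[9]=B[13], then U at A[11]=B[14], and the DP table's final entry dp[13][14] is also 9, so no common subsequence is longer.

9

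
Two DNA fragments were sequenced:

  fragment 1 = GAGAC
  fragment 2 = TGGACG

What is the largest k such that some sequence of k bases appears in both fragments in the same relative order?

4

Pick G [1,2]; then G [3,3]; then A [4,4]; then C [5,5]; all 4 bases appear in both, in order, and the DP table's final entry dp[5][6] is also 4, so no common subsequence is longer.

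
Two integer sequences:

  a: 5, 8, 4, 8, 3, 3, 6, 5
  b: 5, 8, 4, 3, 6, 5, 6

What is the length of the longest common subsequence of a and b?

6

Let dp[i][j] be the LCS length of the first i values of a and the first j values of b. dp[i][j] = dp[i-1][j-1]+1 when the i-th and j-th values match, else max(dp[i-1][j], dp[i][j-1]).
    ·  5  8  4  3  6  5  6
 ·  0  0  0  0  0  0  0  0
 5  0  1  1  1  1  1  1  1
 8  0  1  2  2  2  2  2  2
 4  0  1  2  3  3  3  3  3
 8  0  1  2  3  3  3  3  3
 3  0  1  2  3  4  4  4  4
 3  0  1  2  3  4  4  4  4
 6  0  1  2  3  4  5  5  5
 5  0  1  2  3  4  5  6  6
dp[8][7] = 6. One LCS (by backtracking along matches): 5, 8, 4, 3, 6, 5.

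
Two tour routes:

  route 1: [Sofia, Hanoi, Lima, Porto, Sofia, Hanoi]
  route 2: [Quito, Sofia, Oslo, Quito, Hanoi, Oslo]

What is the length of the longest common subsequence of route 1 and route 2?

Match Sofia at route 1[1]=route 2[2], then Hanoi at route 1[2]=route 2[5] — 2 stops in the same relative order in both. dp[6][6] = 2 confirms this is the maximum.

2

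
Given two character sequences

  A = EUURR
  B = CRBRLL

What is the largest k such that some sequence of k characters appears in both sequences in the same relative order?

2

Let dp[i][j] be the LCS length of the first i characters of A and the first j characters of B. dp[i][j] = dp[i-1][j-1]+1 when the i-th and j-th characters match, else max(dp[i-1][j], dp[i][j-1]).
    ·  C  R  B  R  L  L
 ·  0  0  0  0  0  0  0
 E  0  0  0  0  0  0  0
 U  0  0  0  0  0  0  0
 U  0  0  0  0  0  0  0
 R  0  0  1  1  1  1  1
 R  0  0  1  1  2  2  2
dp[5][6] = 2. One LCS (by backtracking along matches): RR.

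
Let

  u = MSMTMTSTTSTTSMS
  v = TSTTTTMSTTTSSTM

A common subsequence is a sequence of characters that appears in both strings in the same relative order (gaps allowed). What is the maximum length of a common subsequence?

10

Match S [2,2], T [4,3], T [6,4], T [8,5], T [9,6], S [10,8], T [11,10], T [12,11], S [13,13], M [14,15] — 10 characters in the same relative order in both, and the DP table's final entry dp[15][15] is also 10, so no common subsequence is longer.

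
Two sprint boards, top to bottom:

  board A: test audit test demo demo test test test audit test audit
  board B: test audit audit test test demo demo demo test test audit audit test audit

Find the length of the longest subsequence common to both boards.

10

One common subsequence of length 10: test [1,1], then audit [2,3], then test [3,5], then demo [4,7], then demo [5,8], then test [6,9], then test [7,10], then audit [9,12], then test [10,13], then audit [11,14]. The LCS DP gives dp[11][14] = 10, so this is optimal.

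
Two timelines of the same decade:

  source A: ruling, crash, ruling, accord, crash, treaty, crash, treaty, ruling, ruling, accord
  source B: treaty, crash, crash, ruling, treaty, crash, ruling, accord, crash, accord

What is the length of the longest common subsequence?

6

One common subsequence of length 6: ruling [1,4]; then crash [2,6]; then ruling [3,7]; then accord [4,8]; then crash [7,9]; then accord [11,10]. Since dp[11][10] = 6, nothing longer is possible.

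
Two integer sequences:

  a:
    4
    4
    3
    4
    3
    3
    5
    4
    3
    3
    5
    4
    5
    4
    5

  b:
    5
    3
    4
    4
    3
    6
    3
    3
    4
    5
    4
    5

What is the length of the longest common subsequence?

One common subsequence of length 9: 4 (a #1, b #3), 4 (a #2, b #4), 3 (a #3, b #5), 3 (a #9, b #7), 3 (a #10, b #8), 4 (a #12, b #9), 5 (a #13, b #10), 4 (a #14, b #11), 5 (a #15, b #12), and the DP table's final entry dp[15][12] is also 9, so no common subsequence is longer.

9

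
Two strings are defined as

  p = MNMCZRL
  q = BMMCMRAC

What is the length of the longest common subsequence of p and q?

4

Match M at p[1]=q[2], M at p[3]=q[3], C at p[4]=q[4], R at p[6]=q[6] — 4 characters in the same relative order in both. The LCS DP gives dp[7][8] = 4, so this is optimal.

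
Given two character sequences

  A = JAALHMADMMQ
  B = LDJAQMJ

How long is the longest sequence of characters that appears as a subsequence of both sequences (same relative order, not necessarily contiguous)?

Let dp[i][j] be the LCS length of the first i characters of A and the first j characters of B. dp[i][j] = dp[i-1][j-1]+1 when the i-th and j-th characters match, else max(dp[i-1][j], dp[i][j-1]).
    ·  L  D  J  A  Q  M  J
 ·  0  0  0  0  0  0  0  0
 J  0  0  0  1  1  1  1  1
 A  0  0  0  1  2  2  2  2
 A  0  0  0  1  2  2  2  2
 L  0  1  1  1  2  2  2  2
 H  0  1  1  1  2  2  2  2
 M  0  1  1  1  2  2  3  3
 A  0  1  1  1  2  2  3  3
 D  0  1  2  2  2  2  3  3
 M  0  1  2  2  2  2  3  3
 M  0  1  2  2  2  2  3  3
 Q  0  1  2  2  2  3  3  3
dp[11][7] = 3. One LCS (by backtracking along matches): JAM.

3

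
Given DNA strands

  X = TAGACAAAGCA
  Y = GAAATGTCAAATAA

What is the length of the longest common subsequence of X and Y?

Pick T at X[1]=Y[5]; then G at X[3]=Y[6]; then A at X[4]=Y[9]; then A at X[6]=Y[10]; then A at X[7]=Y[11]; then A at X[8]=Y[13]; then A at X[11]=Y[14]; all 7 bases appear in both, in order. The LCS DP gives dp[11][14] = 7, so this is optimal.

7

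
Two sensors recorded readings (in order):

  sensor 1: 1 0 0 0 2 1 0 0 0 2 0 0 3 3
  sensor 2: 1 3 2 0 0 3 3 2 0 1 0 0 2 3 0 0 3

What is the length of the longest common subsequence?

Match 1 [1,1] → 0 [2,4] → 0 [3,5] → 0 [4,9] → 1 [6,10] → 0 [8,11] → 0 [9,12] → 2 [10,13] → 0 [11,15] → 0 [12,16] → 3 [14,17] — 11 values in the same relative order in both. Since dp[14][17] = 11, nothing longer is possible.

11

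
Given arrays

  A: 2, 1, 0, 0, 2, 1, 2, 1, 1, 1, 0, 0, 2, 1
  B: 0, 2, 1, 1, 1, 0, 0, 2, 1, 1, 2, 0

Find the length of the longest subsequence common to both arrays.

9

Pick 0 (A #4, B #1); then 2 (A #7, B #2); then 1 (A #8, B #3); then 1 (A #9, B #4); then 1 (A #10, B #5); then 0 (A #11, B #6); then 0 (A #12, B #7); then 2 (A #13, B #8); then 1 (A #14, B #10); all 9 values appear in both, in order. dp[14][12] = 9 confirms this is the maximum.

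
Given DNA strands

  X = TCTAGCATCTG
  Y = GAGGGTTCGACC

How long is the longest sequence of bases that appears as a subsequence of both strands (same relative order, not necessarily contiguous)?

Match T [1,7], C [2,8], A [4,10], C [6,11], C [9,12] — 5 bases in the same relative order in both. dp[11][12] = 5 confirms this is the maximum.

5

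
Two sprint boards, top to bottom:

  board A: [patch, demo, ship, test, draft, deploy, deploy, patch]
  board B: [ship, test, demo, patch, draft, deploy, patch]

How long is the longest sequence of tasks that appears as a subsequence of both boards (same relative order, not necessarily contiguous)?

Pick ship (board A #3, board B #1); then test (board A #4, board B #2); then draft (board A #5, board B #5); then deploy (board A #7, board B #6); then patch (board A #8, board B #7); all 5 tasks appear in both, in order. dp[8][7] = 5 confirms this is the maximum.

5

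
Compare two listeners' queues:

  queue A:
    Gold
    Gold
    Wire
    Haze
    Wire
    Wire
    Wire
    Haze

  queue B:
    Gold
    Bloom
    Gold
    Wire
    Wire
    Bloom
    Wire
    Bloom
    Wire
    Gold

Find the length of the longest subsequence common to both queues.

Pick Gold (queue A #1, queue B #1) → Gold (queue A #2, queue B #3) → Wire (queue A #3, queue B #4) → Wire (queue A #5, queue B #5) → Wire (queue A #6, queue B #7) → Wire (queue A #7, queue B #9); all 6 songs appear in both, in order, and the DP table's final entry dp[8][10] is also 6, so no common subsequence is longer.

6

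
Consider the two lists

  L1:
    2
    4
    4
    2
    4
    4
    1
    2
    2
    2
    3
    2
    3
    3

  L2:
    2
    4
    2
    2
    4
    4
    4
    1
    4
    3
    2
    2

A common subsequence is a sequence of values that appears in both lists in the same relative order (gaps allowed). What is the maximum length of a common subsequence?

8

One common subsequence of length 8: 2 [1,1]; then 4 [2,2]; then 4 [3,5]; then 4 [5,6]; then 4 [6,7]; then 1 [7,8]; then 2 [10,11]; then 2 [12,12]. dp[14][12] = 8 confirms this is the maximum.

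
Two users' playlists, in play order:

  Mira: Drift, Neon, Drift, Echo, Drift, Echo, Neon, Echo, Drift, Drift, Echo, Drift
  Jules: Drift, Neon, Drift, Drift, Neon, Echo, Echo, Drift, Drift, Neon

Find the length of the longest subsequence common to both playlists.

8

Match Drift (Mira #1, Jules #1); then Neon (Mira #2, Jules #2); then Drift (Mira #3, Jules #3); then Drift (Mira #5, Jules #4); then Echo (Mira #6, Jules #6); then Echo (Mira #8, Jules #7); then Drift (Mira #9, Jules #8); then Drift (Mira #10, Jules #9) — 8 songs in the same relative order in both. Since dp[12][10] = 8, nothing longer is possible.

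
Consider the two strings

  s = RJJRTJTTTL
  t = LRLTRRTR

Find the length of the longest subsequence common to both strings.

3

Match R (s #1, t #5); then R (s #4, t #6); then T (s #5, t #7) — 3 characters in the same relative order in both. Since dp[10][8] = 3, nothing longer is possible.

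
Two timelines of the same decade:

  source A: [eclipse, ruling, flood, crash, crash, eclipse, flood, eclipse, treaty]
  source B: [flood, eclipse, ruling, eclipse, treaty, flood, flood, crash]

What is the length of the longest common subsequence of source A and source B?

4

Pick eclipse at source A[1]=source B[2]; then ruling at source A[2]=source B[3]; then flood at source A[3]=source B[7]; then crash at source A[5]=source B[8]; all 4 events appear in both, in order. The LCS DP gives dp[9][8] = 4, so this is optimal.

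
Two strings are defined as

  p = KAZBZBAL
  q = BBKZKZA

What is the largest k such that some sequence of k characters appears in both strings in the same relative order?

4

Let dp[i][j] be the LCS length of the first i characters of p and the first j characters of q. dp[i][j] = dp[i-1][j-1]+1 when the i-th and j-th characters match, else max(dp[i-1][j], dp[i][j-1]).
    ·  B  B  K  Z  K  Z  A
 ·  0  0  0  0  0  0  0  0
 K  0  0  0  1  1  1  1  1
 A  0  0  0  1  1  1  1  2
 Z  0  0  0  1  2  2  2  2
 B  0  1  1  1  2  2  2  2
 Z  0  1  1  1  2  2  3  3
 B  0  1  2  2  2  2  3  3
 A  0  1  2  2  2  2  3  4
 L  0  1  2  2  2  2  3  4
dp[8][7] = 4. One LCS (by backtracking along matches): KZZA.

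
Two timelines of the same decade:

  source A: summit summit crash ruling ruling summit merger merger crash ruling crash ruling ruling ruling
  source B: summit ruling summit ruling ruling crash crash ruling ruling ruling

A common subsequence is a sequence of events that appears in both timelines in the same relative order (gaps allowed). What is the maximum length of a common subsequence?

Pick summit [1,1] → summit [2,3] → ruling [4,4] → ruling [5,5] → crash [9,6] → crash [11,7] → ruling [12,8] → ruling [13,9] → ruling [14,10]; all 9 events appear in both, in order. Since dp[14][10] = 9, nothing longer is possible.

9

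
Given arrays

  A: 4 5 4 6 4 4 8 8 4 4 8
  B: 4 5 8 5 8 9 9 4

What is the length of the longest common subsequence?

5

Let dp[i][j] be the LCS length of the first i values of A and the first j values of B. dp[i][j] = dp[i-1][j-1]+1 when the i-th and j-th values match, else max(dp[i-1][j], dp[i][j-1]).
    ·  4  5  8  5  8  9  9  4
 ·  0  0  0  0  0  0  0  0  0
 4  0  1  1  1  1  1  1  1  1
 5  0  1  2  2  2  2  2  2  2
 4  0  1  2  2  2  2  2  2  3
 6  0  1  2  2  2  2  2  2  3
 4  0  1  2  2  2  2  2  2  3
 4  0  1  2  2  2  2  2  2  3
 8  0  1  2  3  3  3  3  3  3
 8  0  1  2  3  3  4  4  4  4
 4  0  1  2  3  3  4  4  4  5
 4  0  1  2  3  3  4  4  4  5
 8  0  1  2  3  3  4  4  4  5
dp[11][8] = 5. One LCS (by backtracking along matches): 4, 5, 8, 8, 4.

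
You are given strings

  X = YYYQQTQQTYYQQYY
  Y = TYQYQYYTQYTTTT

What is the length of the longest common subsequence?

7

Match Y at X[1]=Y[2] → Y at X[3]=Y[4] → Q at X[8]=Y[5] → Y at X[10]=Y[6] → Y at X[11]=Y[7] → Q at X[13]=Y[9] → Y at X[14]=Y[10] — 7 characters in the same relative order in both. The LCS DP gives dp[15][14] = 7, so this is optimal.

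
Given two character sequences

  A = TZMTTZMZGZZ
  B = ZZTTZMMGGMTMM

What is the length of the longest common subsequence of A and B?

6

Taking Z at A[2]=B[2], then T at A[4]=B[3], then T at A[5]=B[4], then Z at A[6]=B[5], then M at A[7]=B[7], then G at A[9]=B[9] gives a common subsequence of length 6, and the DP table's final entry dp[11][13] is also 6, so no common subsequence is longer.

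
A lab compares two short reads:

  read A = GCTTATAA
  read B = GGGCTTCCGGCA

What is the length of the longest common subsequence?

5

Let dp[i][j] be the LCS length of the first i bases of read A and the first j bases of read B. dp[i][j] = dp[i-1][j-1]+1 when the i-th and j-th bases match, else max(dp[i-1][j], dp[i][j-1]).
    ·  G  G  G  C  T  T  C  C  G  G  C  A
 ·  0  0  0  0  0  0  0  0  0  0  0  0  0
 G  0  1  1  1  1  1  1  1  1  1  1  1  1
 C  0  1  1  1  2  2  2  2  2  2  2  2  2
 T  0  1  1  1  2  3  3  3  3  3  3  3  3
 T  0  1  1  1  2  3  4  4  4  4  4  4  4
 A  0  1  1  1  2  3  4  4  4  4  4  4  5
 T  0  1  1  1  2  3  4  4  4  4  4  4  5
 A  0  1  1  1  2  3  4  4  4  4  4  4  5
 A  0  1  1  1  2  3  4  4  4  4  4  4  5
dp[8][12] = 5. One LCS (by backtracking along matches): GCTTA.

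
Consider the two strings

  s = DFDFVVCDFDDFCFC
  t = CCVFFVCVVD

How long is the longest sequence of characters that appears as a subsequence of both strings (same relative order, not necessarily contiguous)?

Let dp[i][j] be the LCS length of the first i characters of s and the first j characters of t. dp[i][j] = dp[i-1][j-1]+1 when the i-th and j-th characters match, else max(dp[i-1][j], dp[i][j-1]).
    ·  C  C  V  F  F  V  C  V  V  D
 ·  0  0  0  0  0  0  0  0  0  0  0
 D  0  0  0  0  0  0  0  0  0  0  1
 F  0  0  0  0  1  1  1  1  1  1  1
 D  0  0  0  0  1  1  1  1  1  1  2
 F  0  0  0  0  1  2  2  2  2  2  2
 V  0  0  0  1  1  2  3  3  3  3  3
 V  0  0  0  1  1  2  3  3  4  4  4
 C  0  1  1  1  1  2  3  4  4  4  4
 D  0  1  1  1  1  2  3  4  4  4  5
 F  0  1  1  1  2  2  3  4  4  4  5
 D  0  1  1  1  2  2  3  4  4  4  5
 D  0  1  1  1  2  2  3  4  4  4  5
 F  0  1  1  1  2  3  3  4  4  4  5
 C  0  1  2  2  2  3  3  4  4  4  5
 F  0  1  2  2  3  3  3  4  4  4  5
 C  0  1  2  2  3  3  3  4  4  4  5
dp[15][10] = 5. One LCS (by backtracking along matches): FFVVD.

5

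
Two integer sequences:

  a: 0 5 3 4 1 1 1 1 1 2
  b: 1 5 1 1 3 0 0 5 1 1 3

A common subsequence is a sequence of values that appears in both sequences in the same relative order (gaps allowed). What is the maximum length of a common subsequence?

5

Let dp[i][j] be the LCS length of the first i values of a and the first j values of b. dp[i][j] = dp[i-1][j-1]+1 when the i-th and j-th values match, else max(dp[i-1][j], dp[i][j-1]).
    ·  1  5  1  1  3  0  0  5  1  1  3
 ·  0  0  0  0  0  0  0  0  0  0  0  0
 0  0  0  0  0  0  0  1  1  1  1  1  1
 5  0  0  1  1  1  1  1  1  2  2  2  2
 3  0  0  1  1  1  2  2  2  2  2  2  3
 4  0  0  1  1  1  2  2  2  2  2  2  3
 1  0  1  1  2  2  2  2  2  2  3  3  3
 1  0  1  1  2  3  3  3  3  3  3  4  4
 1  0  1  1  2  3  3  3  3  3  4  4  4
 1  0  1  1  2  3  3  3  3  3  4  5  5
 1  0  1  1  2  3  3  3  3  3  4  5  5
 2  0  1  1  2  3  3  3  3  3  4  5  5
dp[10][11] = 5. One LCS (by backtracking along matches): 5, 1, 1, 1, 1.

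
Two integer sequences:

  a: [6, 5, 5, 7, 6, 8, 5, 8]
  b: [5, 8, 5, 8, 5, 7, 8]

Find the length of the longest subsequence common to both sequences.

Let dp[i][j] be the LCS length of the first i values of a and the first j values of b. dp[i][j] = dp[i-1][j-1]+1 when the i-th and j-th values match, else max(dp[i-1][j], dp[i][j-1]).
    ·  5  8  5  8  5  7  8
 ·  0  0  0  0  0  0  0  0
 6  0  0  0  0  0  0  0  0
 5  0  1  1  1  1  1  1  1
 5  0  1  1  2  2  2  2  2
 7  0  1  1  2  2  2  3  3
 6  0  1  1  2  2  2  3  3
 8  0  1  2  2  3  3  3  4
 5  0  1  2  3  3  4  4  4
 8  0  1  2  3  4  4  4  5
dp[8][7] = 5. One LCS (by backtracking along matches): 5, 5, 8, 5, 8.

5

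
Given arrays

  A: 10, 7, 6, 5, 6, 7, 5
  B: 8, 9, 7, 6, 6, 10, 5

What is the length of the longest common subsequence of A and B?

4

Taking 7 at A[2]=B[3], 6 at A[3]=B[4], 6 at A[5]=B[5], 5 at A[7]=B[7] gives a common subsequence of length 4. dp[7][7] = 4 confirms this is the maximum.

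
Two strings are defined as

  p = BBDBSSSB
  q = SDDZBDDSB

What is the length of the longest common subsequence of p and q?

4

Match B at p[1]=q[5] → D at p[3]=q[7] → S at p[7]=q[8] → B at p[8]=q[9] — 4 characters in the same relative order in both. The LCS DP gives dp[8][9] = 4, so this is optimal.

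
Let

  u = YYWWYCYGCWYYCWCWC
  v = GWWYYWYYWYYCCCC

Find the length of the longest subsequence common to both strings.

Taking Y (u #1, v #4), then Y (u #2, v #5), then W (u #4, v #6), then Y (u #5, v #7), then Y (u #7, v #8), then W (u #10, v #9), then Y (u #11, v #10), then Y (u #12, v #11), then C (u #13, v #13), then C (u #15, v #14), then C (u #17, v #15) gives a common subsequence of length 11. dp[17][15] = 11 confirms this is the maximum.

11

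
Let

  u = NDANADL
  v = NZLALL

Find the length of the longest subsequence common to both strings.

3

Let dp[i][j] be the LCS length of the first i characters of u and the first j characters of v. dp[i][j] = dp[i-1][j-1]+1 when the i-th and j-th characters match, else max(dp[i-1][j], dp[i][j-1]).
    ·  N  Z  L  A  L  L
 ·  0  0  0  0  0  0  0
 N  0  1  1  1  1  1  1
 D  0  1  1  1  1  1  1
 A  0  1  1  1  2  2  2
 N  0  1  1  1  2  2  2
 A  0  1  1  1  2  2  2
 D  0  1  1  1  2  2  2
 L  0  1  1  2  2  3  3
dp[7][6] = 3. One LCS (by backtracking along matches): NAL.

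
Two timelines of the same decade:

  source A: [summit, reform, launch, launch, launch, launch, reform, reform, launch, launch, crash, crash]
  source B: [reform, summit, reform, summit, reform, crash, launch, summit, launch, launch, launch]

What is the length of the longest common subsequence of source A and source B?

Match summit [1,4], then reform [2,5], then launch [3,7], then launch [6,9], then launch [9,10], then launch [10,11] — 6 events in the same relative order in both. The LCS DP gives dp[12][11] = 6, so this is optimal.

6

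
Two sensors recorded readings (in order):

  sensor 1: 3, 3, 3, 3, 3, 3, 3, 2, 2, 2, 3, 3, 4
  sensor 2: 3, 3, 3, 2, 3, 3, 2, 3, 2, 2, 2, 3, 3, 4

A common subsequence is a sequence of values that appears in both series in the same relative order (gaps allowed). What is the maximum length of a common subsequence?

12

Pick 3 [1,1]; then 3 [2,2]; then 3 [3,3]; then 3 [4,5]; then 3 [5,6]; then 3 [7,8]; then 2 [8,9]; then 2 [9,10]; then 2 [10,11]; then 3 [11,12]; then 3 [12,13]; then 4 [13,14]; all 12 values appear in both, in order. The LCS DP gives dp[13][14] = 12, so this is optimal.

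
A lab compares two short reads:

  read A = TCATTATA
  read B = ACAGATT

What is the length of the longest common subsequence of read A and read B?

Let dp[i][j] be the LCS length of the first i bases of read A and the first j bases of read B. dp[i][j] = dp[i-1][j-1]+1 when the i-th and j-th bases match, else max(dp[i-1][j], dp[i][j-1]).
    ·  A  C  A  G  A  T  T
 ·  0  0  0  0  0  0  0  0
 T  0  0  0  0  0  0  1  1
 C  0  0  1  1  1  1  1  1
 A  0  1  1  2  2  2  2  2
 T  0  1  1  2  2  2  3  3
 T  0  1  1  2  2  2  3  4
 A  0  1  1  2  2  3  3  4
 T  0  1  1  2  2  3  4  4
 A  0  1  1  2  2  3  4  4
dp[8][7] = 4. One LCS (by backtracking along matches): CATT.

4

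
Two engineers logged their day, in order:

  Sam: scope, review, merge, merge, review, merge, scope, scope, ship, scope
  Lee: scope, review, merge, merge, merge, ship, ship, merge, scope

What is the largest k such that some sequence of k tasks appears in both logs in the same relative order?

Match scope (Sam #1, Lee #1), review (Sam #2, Lee #2), merge (Sam #3, Lee #3), merge (Sam #4, Lee #4), merge (Sam #6, Lee #5), ship (Sam #9, Lee #7), scope (Sam #10, Lee #9) — 7 tasks in the same relative order in both. Since dp[10][9] = 7, nothing longer is possible.

7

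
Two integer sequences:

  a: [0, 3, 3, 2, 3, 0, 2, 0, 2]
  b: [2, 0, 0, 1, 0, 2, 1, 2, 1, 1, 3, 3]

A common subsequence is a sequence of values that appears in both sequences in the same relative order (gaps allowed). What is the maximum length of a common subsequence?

4

One common subsequence of length 4: 0 [1,3], 0 [6,5], 2 [7,6], 2 [9,8]. The LCS DP gives dp[9][12] = 4, so this is optimal.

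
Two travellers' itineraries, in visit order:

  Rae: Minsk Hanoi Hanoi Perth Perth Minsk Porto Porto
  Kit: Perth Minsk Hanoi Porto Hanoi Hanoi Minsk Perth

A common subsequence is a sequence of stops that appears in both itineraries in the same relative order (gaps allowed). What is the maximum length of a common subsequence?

4

Match Minsk at Rae[1]=Kit[2]; then Hanoi at Rae[2]=Kit[5]; then Hanoi at Rae[3]=Kit[6]; then Perth at Rae[5]=Kit[8] — 4 stops in the same relative order in both. dp[8][8] = 4 confirms this is the maximum.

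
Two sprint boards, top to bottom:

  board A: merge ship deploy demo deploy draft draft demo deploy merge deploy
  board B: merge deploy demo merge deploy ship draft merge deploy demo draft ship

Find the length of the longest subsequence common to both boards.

Taking merge at board A[1]=board B[1] → deploy at board A[3]=board B[2] → demo at board A[4]=board B[3] → deploy at board A[5]=board B[5] → draft at board A[7]=board B[7] → merge at board A[10]=board B[8] → deploy at board A[11]=board B[9] gives a common subsequence of length 7. dp[11][12] = 7 confirms this is the maximum.

7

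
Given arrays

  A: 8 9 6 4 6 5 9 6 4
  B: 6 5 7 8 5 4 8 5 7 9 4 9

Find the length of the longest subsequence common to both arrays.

Let dp[i][j] be the LCS length of the first i values of A and the first j values of B. dp[i][j] = dp[i-1][j-1]+1 when the i-th and j-th values match, else max(dp[i-1][j], dp[i][j-1]).
    ·  6  5  7  8  5  4  8  5  7  9  4  9
 ·  0  0  0  0  0  0  0  0  0  0  0  0  0
 8  0  0  0  0  1  1  1  1  1  1  1  1  1
 9  0  0  0  0  1  1  1  1  1  1  2  2  2
 6  0  1  1  1  1  1  1  1  1  1  2  2  2
 4  0  1  1  1  1  1  2  2  2  2  2  3  3
 6  0  1  1  1  1  1  2  2  2  2  2  3  3
 5  0  1  2  2  2  2  2  2  3  3  3  3  3
 9  0  1  2  2  2  2  2  2  3  3  4  4  4
 6  0  1  2  2  2  2  2  2  3  3  4  4  4
 4  0  1  2  2  2  2  3  3  3  3  4  5  5
dp[9][12] = 5. One LCS (by backtracking along matches): 8, 4, 5, 9, 4.

5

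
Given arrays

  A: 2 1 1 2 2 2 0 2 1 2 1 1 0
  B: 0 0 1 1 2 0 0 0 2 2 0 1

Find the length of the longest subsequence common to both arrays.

7

Match 1 [2,3]; then 1 [3,4]; then 2 [4,5]; then 2 [5,9]; then 2 [6,10]; then 0 [7,11]; then 1 [12,12] — 7 values in the same relative order in both. Since dp[13][12] = 7, nothing longer is possible.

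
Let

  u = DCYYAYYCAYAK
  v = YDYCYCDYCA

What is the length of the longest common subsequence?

6

Taking D [1,2], then C [2,4], then Y [3,5], then Y [7,8], then C [8,9], then A [11,10] gives a common subsequence of length 6. The LCS DP gives dp[12][10] = 6, so this is optimal.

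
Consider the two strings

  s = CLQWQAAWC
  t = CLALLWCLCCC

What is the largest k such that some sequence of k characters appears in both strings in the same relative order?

5

Taking C at s[1]=t[1], L at s[2]=t[2], A at s[6]=t[3], W at s[8]=t[6], C at s[9]=t[11] gives a common subsequence of length 5. The LCS DP gives dp[9][11] = 5, so this is optimal.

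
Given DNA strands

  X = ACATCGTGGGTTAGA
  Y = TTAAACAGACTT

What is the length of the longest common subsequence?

6

Taking A [1,5], then C [2,6], then A [3,9], then C [5,10], then T [11,11], then T [12,12] gives a common subsequence of length 6, and the DP table's final entry dp[15][12] is also 6, so no common subsequence is longer.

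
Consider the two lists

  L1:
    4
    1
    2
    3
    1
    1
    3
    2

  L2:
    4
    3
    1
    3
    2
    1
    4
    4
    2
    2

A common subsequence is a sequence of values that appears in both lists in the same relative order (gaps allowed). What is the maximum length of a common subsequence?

5

Let dp[i][j] be the LCS length of the first i values of L1 and the first j values of L2. dp[i][j] = dp[i-1][j-1]+1 when the i-th and j-th values match, else max(dp[i-1][j], dp[i][j-1]).
    ·  4  3  1  3  2  1  4  4  2  2
 ·  0  0  0  0  0  0  0  0  0  0  0
 4  0  1  1  1  1  1  1  1  1  1  1
 1  0  1  1  2  2  2  2  2  2  2  2
 2  0  1  1  2  2  3  3  3  3  3  3
 3  0  1  2  2  3  3  3  3  3  3  3
 1  0  1  2  3  3  3  4  4  4  4  4
 1  0  1  2  3  3  3  4  4  4  4  4
 3  0  1  2  3  4  4  4  4  4  4  4
 2  0  1  2  3  4  5  5  5  5  5  5
dp[8][10] = 5. One LCS (by backtracking along matches): 4, 1, 2, 1, 2.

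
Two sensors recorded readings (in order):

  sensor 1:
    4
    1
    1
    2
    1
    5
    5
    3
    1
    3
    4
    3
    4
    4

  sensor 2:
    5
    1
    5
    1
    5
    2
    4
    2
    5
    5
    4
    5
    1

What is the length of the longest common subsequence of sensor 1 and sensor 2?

Pick 1 at sensor 1[2]=sensor 2[2]; then 1 at sensor 1[3]=sensor 2[4]; then 2 at sensor 1[4]=sensor 2[8]; then 5 at sensor 1[6]=sensor 2[10]; then 5 at sensor 1[7]=sensor 2[12]; then 1 at sensor 1[9]=sensor 2[13]; all 6 values appear in both, in order. Since dp[14][13] = 6, nothing longer is possible.

6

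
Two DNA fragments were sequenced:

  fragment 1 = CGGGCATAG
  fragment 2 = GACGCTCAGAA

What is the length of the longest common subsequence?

Let dp[i][j] be the LCS length of the first i bases of fragment 1 and the first j bases of fragment 2. dp[i][j] = dp[i-1][j-1]+1 when the i-th and j-th bases match, else max(dp[i-1][j], dp[i][j-1]).
    ·  G  A  C  G  C  T  C  A  G  A  A
 ·  0  0  0  0  0  0  0  0  0  0  0  0
 C  0  0  0  1  1  1  1  1  1  1  1  1
 G  0  1  1  1  2  2  2  2  2  2  2  2
 G  0  1  1  1  2  2  2  2  2  3  3  3
 G  0  1  1  1  2  2  2  2  2  3  3  3
 C  0  1  1  2  2  3  3  3  3  3  3  3
 A  0  1  2  2  2  3  3  3  4  4  4  4
 T  0  1  2  2  2  3  4  4  4  4  4  4
 A  0  1  2  2  2  3  4  4  5  5  5  5
 G  0  1  2  2  3  3  4  4  5  6  6  6
dp[9][11] = 6. One LCS (by backtracking along matches): CGCTAG.

6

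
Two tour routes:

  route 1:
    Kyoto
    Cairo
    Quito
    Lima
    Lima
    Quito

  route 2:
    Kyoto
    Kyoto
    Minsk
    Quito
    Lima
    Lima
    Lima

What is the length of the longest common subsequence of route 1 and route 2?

Match Kyoto [1,2], then Quito [3,4], then Lima [4,6], then Lima [5,7] — 4 stops in the same relative order in both. The LCS DP gives dp[6][7] = 4, so this is optimal.

4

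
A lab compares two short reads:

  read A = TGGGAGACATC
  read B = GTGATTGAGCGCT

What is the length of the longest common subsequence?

Let dp[i][j] be the LCS length of the first i bases of read A and the first j bases of read B. dp[i][j] = dp[i-1][j-1]+1 when the i-th and j-th bases match, else max(dp[i-1][j], dp[i][j-1]).
    ·  G  T  G  A  T  T  G  A  G  C  G  C  T
 ·  0  0  0  0  0  0  0  0  0  0  0  0  0  0
 T  0  0  1  1  1  1  1  1  1  1  1  1  1  1
 G  0  1  1  2  2  2  2  2  2  2  2  2  2  2
 G  0  1  1  2  2  2  2  3  3  3  3  3  3  3
 G  0  1  1  2  2  2  2  3  3  4  4  4  4  4
 A  0  1  1  2  3  3  3  3  4  4  4  4  4  4
 G  0  1  1  2  3  3  3  4  4  5  5  5  5  5
 A  0  1  1  2  3  3  3  4  5  5  5  5  5  5
 C  0  1  1  2  3  3  3  4  5  5  6  6  6  6
 A  0  1  1  2  3  3  3  4  5  5  6  6  6  6
 T  0  1  2  2  3  4  4  4  5  5  6  6  6  7
 C  0  1  2  2  3  4  4  4  5  5  6  6  7  7
dp[11][13] = 7. One LCS (by backtracking along matches): TGGGGCT.

7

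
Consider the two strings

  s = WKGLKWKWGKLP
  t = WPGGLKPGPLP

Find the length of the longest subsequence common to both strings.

Let dp[i][j] be the LCS length of the first i characters of s and the first j characters of t. dp[i][j] = dp[i-1][j-1]+1 when the i-th and j-th characters match, else max(dp[i-1][j], dp[i][j-1]).
    ·  W  P  G  G  L  K  P  G  P  L  P
 ·  0  0  0  0  0  0  0  0  0  0  0  0
 W  0  1  1  1  1  1  1  1  1  1  1  1
 K  0  1  1  1  1  1  2  2  2  2  2  2
 G  0  1  1  2  2  2  2  2  3  3  3  3
 L  0  1  1  2  2  3  3  3  3  3  4  4
 K  0  1  1  2  2  3  4  4  4  4  4  4
 W  0  1  1  2  2  3  4  4  4  4  4  4
 K  0  1  1  2  2  3  4  4  4  4  4  4
 W  0  1  1  2  2  3  4  4  4  4  4  4
 G  0  1  1  2  3  3  4  4  5  5  5  5
 K  0  1  1  2  3  3  4  4  5  5  5  5
 L  0  1  1  2  3  4  4  4  5  5  6  6
 P  0  1  2  2  3  4  4  5  5  6  6  7
dp[12][11] = 7. One LCS (by backtracking along matches): WGLKGLP.

7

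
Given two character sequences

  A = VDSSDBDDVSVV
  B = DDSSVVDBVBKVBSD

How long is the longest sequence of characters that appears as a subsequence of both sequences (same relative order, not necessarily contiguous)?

7

One common subsequence of length 7: D [2,2], then S [3,3], then S [4,4], then D [5,7], then B [6,10], then V [9,12], then S [10,14]. dp[12][15] = 7 confirms this is the maximum.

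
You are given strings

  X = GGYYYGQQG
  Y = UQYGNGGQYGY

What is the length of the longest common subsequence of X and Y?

5

Let dp[i][j] be the LCS length of the first i characters of X and the first j characters of Y. dp[i][j] = dp[i-1][j-1]+1 when the i-th and j-th characters match, else max(dp[i-1][j], dp[i][j-1]).
    ·  U  Q  Y  G  N  G  G  Q  Y  G  Y
 ·  0  0  0  0  0  0  0  0  0  0  0  0
 G  0  0  0  0  1  1  1  1  1  1  1  1
 G  0  0  0  0  1  1  2  2  2  2  2  2
 Y  0  0  0  1  1  1  2  2  2  3  3  3
 Y  0  0  0  1  1  1  2  2  2  3  3  4
 Y  0  0  0  1  1  1  2  2  2  3  3  4
 G  0  0  0  1  2  2  2  3  3  3  4  4
 Q  0  0  1  1  2  2  2  3  4  4  4  4
 Q  0  0  1  1  2  2  2  3  4  4  4  4
 G  0  0  1  1  2  2  3  3  4  4  5  5
dp[9][11] = 5. One LCS (by backtracking along matches): GGGQG.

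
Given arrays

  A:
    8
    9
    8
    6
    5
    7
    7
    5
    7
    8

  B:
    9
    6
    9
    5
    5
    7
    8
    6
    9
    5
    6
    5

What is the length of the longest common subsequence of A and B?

6

Let dp[i][j] be the LCS length of the first i values of A and the first j values of B. dp[i][j] = dp[i-1][j-1]+1 when the i-th and j-th values match, else max(dp[i-1][j], dp[i][j-1]).
    ·  9  6  9  5  5  7  8  6  9  5  6  5
 ·  0  0  0  0  0  0  0  0  0  0  0  0  0
 8  0  0  0  0  0  0  0  1  1  1  1  1  1
 9  0  1  1  1  1  1  1  1  1  2  2  2  2
 8  0  1  1  1  1  1  1  2  2  2  2  2  2
 6  0  1  2  2  2  2  2  2  3  3  3  3  3
 5  0  1  2  2  3  3  3  3  3  3  4  4  4
 7  0  1  2  2  3  3  4  4  4  4  4  4  4
 7  0  1  2  2  3  3  4  4  4  4  4  4  4
 5  0  1  2  2  3  4  4  4  4  4  5  5  5
 7  0  1  2  2  3  4  5  5  5  5  5  5  5
 8  0  1  2  2  3  4  5  6  6  6  6  6  6
dp[10][12] = 6. One LCS (by backtracking along matches): 9, 6, 5, 5, 7, 8.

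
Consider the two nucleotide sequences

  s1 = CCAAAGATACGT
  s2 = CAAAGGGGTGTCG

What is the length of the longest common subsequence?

Taking C (s1 #2, s2 #1) → A (s1 #3, s2 #2) → A (s1 #4, s2 #3) → A (s1 #5, s2 #4) → G (s1 #6, s2 #10) → T (s1 #8, s2 #11) → C (s1 #10, s2 #12) → G (s1 #11, s2 #13) gives a common subsequence of length 8. dp[12][13] = 8 confirms this is the maximum.

8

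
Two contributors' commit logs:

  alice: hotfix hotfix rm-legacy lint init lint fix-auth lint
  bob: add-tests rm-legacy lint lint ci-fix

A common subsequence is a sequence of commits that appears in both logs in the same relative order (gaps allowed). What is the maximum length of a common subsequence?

3

Pick rm-legacy [3,2]; then lint [4,3]; then lint [6,4]; all 3 commits appear in both, in order, and the DP table's final entry dp[8][5] is also 3, so no common subsequence is longer.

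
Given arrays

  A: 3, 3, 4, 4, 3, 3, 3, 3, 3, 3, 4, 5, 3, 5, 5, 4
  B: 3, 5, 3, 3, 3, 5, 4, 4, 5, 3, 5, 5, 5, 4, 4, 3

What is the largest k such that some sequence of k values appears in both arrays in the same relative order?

Pick 3 (A #1, B #1), 3 (A #2, B #3), 3 (A #5, B #4), 3 (A #6, B #5), 4 (A #11, B #8), 5 (A #12, B #9), 3 (A #13, B #10), 5 (A #14, B #12), 5 (A #15, B #13), 4 (A #16, B #15); all 10 values appear in both, in order. Since dp[16][16] = 10, nothing longer is possible.

10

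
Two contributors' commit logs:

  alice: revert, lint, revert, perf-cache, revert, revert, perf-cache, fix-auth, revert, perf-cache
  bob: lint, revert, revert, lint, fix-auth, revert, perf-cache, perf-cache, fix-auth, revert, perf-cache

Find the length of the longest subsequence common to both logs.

8

Taking revert [1,3]; then lint [2,4]; then revert [3,6]; then perf-cache [4,7]; then perf-cache [7,8]; then fix-auth [8,9]; then revert [9,10]; then perf-cache [10,11] gives a common subsequence of length 8. dp[10][11] = 8 confirms this is the maximum.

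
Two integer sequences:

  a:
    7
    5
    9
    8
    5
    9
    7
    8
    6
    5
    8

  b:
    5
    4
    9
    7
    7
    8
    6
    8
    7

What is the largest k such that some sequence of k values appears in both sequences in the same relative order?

6

Let dp[i][j] be the LCS length of the first i values of a and the first j values of b. dp[i][j] = dp[i-1][j-1]+1 when the i-th and j-th values match, else max(dp[i-1][j], dp[i][j-1]).
    ·  5  4  9  7  7  8  6  8  7
 ·  0  0  0  0  0  0  0  0  0  0
 7  0  0  0  0  1  1  1  1  1  1
 5  0  1  1  1  1  1  1  1  1  1
 9  0  1  1  2  2  2  2  2  2  2
 8  0  1  1  2  2  2  3  3  3  3
 5  0  1  1  2  2  2  3  3  3  3
 9  0  1  1  2  2  2  3  3  3  3
 7  0  1  1  2  3  3  3  3  3  4
 8  0  1  1  2  3  3  4  4  4  4
 6  0  1  1  2  3  3  4  5  5  5
 5  0  1  1  2  3  3  4  5  5  5
 8  0  1  1  2  3  3  4  5  6  6
dp[11][9] = 6. One LCS (by backtracking along matches): 5, 9, 7, 8, 6, 8.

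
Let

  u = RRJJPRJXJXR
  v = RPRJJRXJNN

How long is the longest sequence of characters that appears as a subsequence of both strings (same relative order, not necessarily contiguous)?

Match R [1,1]; then R [2,3]; then J [3,4]; then J [4,5]; then R [6,6]; then X [8,7]; then J [9,8] — 7 characters in the same relative order in both. The LCS DP gives dp[11][10] = 7, so this is optimal.

7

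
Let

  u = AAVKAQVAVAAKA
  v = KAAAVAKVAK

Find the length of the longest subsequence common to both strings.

One common subsequence of length 8: A at u[1]=v[2]; then A at u[2]=v[3]; then A at u[5]=v[4]; then V at u[7]=v[5]; then A at u[8]=v[6]; then V at u[9]=v[8]; then A at u[11]=v[9]; then K at u[12]=v[10]. dp[13][10] = 8 confirms this is the maximum.

8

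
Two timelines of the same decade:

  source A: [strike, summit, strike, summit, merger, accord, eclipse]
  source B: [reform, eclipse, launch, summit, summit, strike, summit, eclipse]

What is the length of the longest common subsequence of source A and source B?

Pick summit [2,5], then strike [3,6], then summit [4,7], then eclipse [7,8]; all 4 events appear in both, in order, and the DP table's final entry dp[7][8] is also 4, so no common subsequence is longer.

4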